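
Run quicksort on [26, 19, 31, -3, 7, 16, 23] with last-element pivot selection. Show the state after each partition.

Partition 1: pivot=23 at index 4 -> [19, -3, 7, 16, 23, 26, 31]
Partition 2: pivot=16 at index 2 -> [-3, 7, 16, 19, 23, 26, 31]
Partition 3: pivot=7 at index 1 -> [-3, 7, 16, 19, 23, 26, 31]
Partition 4: pivot=31 at index 6 -> [-3, 7, 16, 19, 23, 26, 31]


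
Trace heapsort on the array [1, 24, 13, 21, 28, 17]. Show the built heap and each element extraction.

Build heap: [28, 24, 17, 21, 1, 13]
Extract 28: [24, 21, 17, 13, 1, 28]
Extract 24: [21, 13, 17, 1, 24, 28]
Extract 21: [17, 13, 1, 21, 24, 28]
Extract 17: [13, 1, 17, 21, 24, 28]
Extract 13: [1, 13, 17, 21, 24, 28]


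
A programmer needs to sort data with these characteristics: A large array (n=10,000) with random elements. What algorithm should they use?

Best choice: Quicksort or Mergesort
Reason: Both have O(n log n) average case; quicksort has lower constant factors


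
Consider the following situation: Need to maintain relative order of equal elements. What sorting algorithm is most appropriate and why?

Best choice: Merge sort or Insertion sort
Reason: Both are stable; quicksort and heapsort are not stable


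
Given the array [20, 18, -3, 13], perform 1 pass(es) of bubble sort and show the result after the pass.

After pass 1: [18, -3, 13, 20] (3 swaps)
Total swaps: 3


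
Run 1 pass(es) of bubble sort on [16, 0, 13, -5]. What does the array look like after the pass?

After pass 1: [0, 13, -5, 16] (3 swaps)
Total swaps: 3


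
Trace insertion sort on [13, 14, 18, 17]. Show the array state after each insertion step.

First element 13 is already 'sorted'
Insert 14: shifted 0 elements -> [13, 14, 18, 17]
Insert 18: shifted 0 elements -> [13, 14, 18, 17]
Insert 17: shifted 1 elements -> [13, 14, 17, 18]


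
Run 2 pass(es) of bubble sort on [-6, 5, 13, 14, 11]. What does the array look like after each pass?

After pass 1: [-6, 5, 13, 11, 14] (1 swaps)
After pass 2: [-6, 5, 11, 13, 14] (1 swaps)
Total swaps: 2


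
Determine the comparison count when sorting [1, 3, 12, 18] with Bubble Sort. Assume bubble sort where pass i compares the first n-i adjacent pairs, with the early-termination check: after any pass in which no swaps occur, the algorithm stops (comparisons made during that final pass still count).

Pass 1: compare adjacent pairs (0,1)..(2,3) = 3 comparison(s), 0 swap(s) -> [1, 3, 12, 18]
No swaps in this pass, so bubble sort stops here.
Total comparisons: 3 = 3


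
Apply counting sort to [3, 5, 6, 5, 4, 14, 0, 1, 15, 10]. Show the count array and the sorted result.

Count array: [1, 1, 0, 1, 1, 2, 1, 0, 0, 0, 1, 0, 0, 0, 1, 1]
(count[i] = number of elements equal to i)
Cumulative count: [1, 2, 2, 3, 4, 6, 7, 7, 7, 7, 8, 8, 8, 8, 9, 10]
Sorted: [0, 1, 3, 4, 5, 5, 6, 10, 14, 15]


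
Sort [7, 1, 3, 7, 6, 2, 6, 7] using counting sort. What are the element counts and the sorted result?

Count array: [0, 1, 1, 1, 0, 0, 2, 3]
(count[i] = number of elements equal to i)
Cumulative count: [0, 1, 2, 3, 3, 3, 5, 8]
Sorted: [1, 2, 3, 6, 6, 7, 7, 7]


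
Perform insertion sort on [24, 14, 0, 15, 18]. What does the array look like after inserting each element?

First element 24 is already 'sorted'
Insert 14: shifted 1 elements -> [14, 24, 0, 15, 18]
Insert 0: shifted 2 elements -> [0, 14, 24, 15, 18]
Insert 15: shifted 1 elements -> [0, 14, 15, 24, 18]
Insert 18: shifted 1 elements -> [0, 14, 15, 18, 24]


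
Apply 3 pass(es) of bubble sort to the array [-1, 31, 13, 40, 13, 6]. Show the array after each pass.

After pass 1: [-1, 13, 31, 13, 6, 40] (3 swaps)
After pass 2: [-1, 13, 13, 6, 31, 40] (2 swaps)
After pass 3: [-1, 13, 6, 13, 31, 40] (1 swaps)
Total swaps: 6


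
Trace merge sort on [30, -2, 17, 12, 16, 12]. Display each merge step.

Divide and conquer:
  Merge [-2] + [17] -> [-2, 17]
  Merge [30] + [-2, 17] -> [-2, 17, 30]
  Merge [16] + [12] -> [12, 16]
  Merge [12] + [12, 16] -> [12, 12, 16]
  Merge [-2, 17, 30] + [12, 12, 16] -> [-2, 12, 12, 16, 17, 30]


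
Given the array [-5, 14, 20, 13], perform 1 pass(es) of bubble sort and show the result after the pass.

After pass 1: [-5, 14, 13, 20] (1 swaps)
Total swaps: 1


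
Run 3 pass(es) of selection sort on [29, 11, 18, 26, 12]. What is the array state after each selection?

Pass 1: Select minimum 11 at index 1, swap -> [11, 29, 18, 26, 12]
Pass 2: Select minimum 12 at index 4, swap -> [11, 12, 18, 26, 29]
Pass 3: Select minimum 18 at index 2, swap -> [11, 12, 18, 26, 29]


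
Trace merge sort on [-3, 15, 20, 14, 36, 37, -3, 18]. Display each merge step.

Divide and conquer:
  Merge [-3] + [15] -> [-3, 15]
  Merge [20] + [14] -> [14, 20]
  Merge [-3, 15] + [14, 20] -> [-3, 14, 15, 20]
  Merge [36] + [37] -> [36, 37]
  Merge [-3] + [18] -> [-3, 18]
  Merge [36, 37] + [-3, 18] -> [-3, 18, 36, 37]
  Merge [-3, 14, 15, 20] + [-3, 18, 36, 37] -> [-3, -3, 14, 15, 18, 20, 36, 37]


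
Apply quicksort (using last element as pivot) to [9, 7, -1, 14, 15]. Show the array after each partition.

Partition 1: pivot=15 at index 4 -> [9, 7, -1, 14, 15]
Partition 2: pivot=14 at index 3 -> [9, 7, -1, 14, 15]
Partition 3: pivot=-1 at index 0 -> [-1, 7, 9, 14, 15]
Partition 4: pivot=9 at index 2 -> [-1, 7, 9, 14, 15]


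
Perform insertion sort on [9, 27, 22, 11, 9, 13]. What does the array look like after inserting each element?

First element 9 is already 'sorted'
Insert 27: shifted 0 elements -> [9, 27, 22, 11, 9, 13]
Insert 22: shifted 1 elements -> [9, 22, 27, 11, 9, 13]
Insert 11: shifted 2 elements -> [9, 11, 22, 27, 9, 13]
Insert 9: shifted 3 elements -> [9, 9, 11, 22, 27, 13]
Insert 13: shifted 2 elements -> [9, 9, 11, 13, 22, 27]


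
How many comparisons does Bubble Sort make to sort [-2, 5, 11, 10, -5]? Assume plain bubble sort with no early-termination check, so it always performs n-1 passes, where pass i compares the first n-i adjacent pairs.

Pass 1: compare adjacent pairs (0,1)..(3,4) = 4 comparison(s), 2 swap(s) -> [-2, 5, 10, -5, 11]
Pass 2: compare adjacent pairs (0,1)..(2,3) = 3 comparison(s), 1 swap(s) -> [-2, 5, -5, 10, 11]
Pass 3: compare adjacent pairs (0,1)..(1,2) = 2 comparison(s), 1 swap(s) -> [-2, -5, 5, 10, 11]
Pass 4: compare adjacent pairs (0,1)..(0,1) = 1 comparison(s), 1 swap(s) -> [-5, -2, 5, 10, 11]
Total comparisons: 4 + 3 + 2 + 1 = 10


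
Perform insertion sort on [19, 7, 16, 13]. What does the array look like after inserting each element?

First element 19 is already 'sorted'
Insert 7: shifted 1 elements -> [7, 19, 16, 13]
Insert 16: shifted 1 elements -> [7, 16, 19, 13]
Insert 13: shifted 2 elements -> [7, 13, 16, 19]


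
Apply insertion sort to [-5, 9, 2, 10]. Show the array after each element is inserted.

First element -5 is already 'sorted'
Insert 9: shifted 0 elements -> [-5, 9, 2, 10]
Insert 2: shifted 1 elements -> [-5, 2, 9, 10]
Insert 10: shifted 0 elements -> [-5, 2, 9, 10]


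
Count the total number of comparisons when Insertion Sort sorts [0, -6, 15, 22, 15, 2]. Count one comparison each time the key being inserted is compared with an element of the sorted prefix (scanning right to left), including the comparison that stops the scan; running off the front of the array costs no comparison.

Insert -6: 0 > -6 (shift), reached front = 1 comparison(s) -> [-6, 0, 15, 22, 15, 2]
Insert 15: 0 <= 15 (stop) = 1 comparison(s) -> [-6, 0, 15, 22, 15, 2]
Insert 22: 15 <= 22 (stop) = 1 comparison(s) -> [-6, 0, 15, 22, 15, 2]
Insert 15: 22 > 15 (shift), 15 <= 15 (stop) = 2 comparison(s) -> [-6, 0, 15, 15, 22, 2]
Insert 2: 22 > 2 (shift), 15 > 2 (shift), 15 > 2 (shift), 0 <= 2 (stop) = 4 comparison(s) -> [-6, 0, 2, 15, 15, 22]
Total comparisons: 1 + 1 + 1 + 2 + 4 = 9


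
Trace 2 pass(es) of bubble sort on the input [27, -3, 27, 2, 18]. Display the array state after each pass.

After pass 1: [-3, 27, 2, 18, 27] (3 swaps)
After pass 2: [-3, 2, 18, 27, 27] (2 swaps)
Total swaps: 5


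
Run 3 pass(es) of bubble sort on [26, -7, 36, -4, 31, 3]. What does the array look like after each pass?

After pass 1: [-7, 26, -4, 31, 3, 36] (4 swaps)
After pass 2: [-7, -4, 26, 3, 31, 36] (2 swaps)
After pass 3: [-7, -4, 3, 26, 31, 36] (1 swaps)
Total swaps: 7


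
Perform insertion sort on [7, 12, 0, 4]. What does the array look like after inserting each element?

First element 7 is already 'sorted'
Insert 12: shifted 0 elements -> [7, 12, 0, 4]
Insert 0: shifted 2 elements -> [0, 7, 12, 4]
Insert 4: shifted 2 elements -> [0, 4, 7, 12]


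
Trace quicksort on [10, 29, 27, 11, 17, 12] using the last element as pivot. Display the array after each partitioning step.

Partition 1: pivot=12 at index 2 -> [10, 11, 12, 29, 17, 27]
Partition 2: pivot=11 at index 1 -> [10, 11, 12, 29, 17, 27]
Partition 3: pivot=27 at index 4 -> [10, 11, 12, 17, 27, 29]


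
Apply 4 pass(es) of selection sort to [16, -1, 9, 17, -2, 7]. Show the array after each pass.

Pass 1: Select minimum -2 at index 4, swap -> [-2, -1, 9, 17, 16, 7]
Pass 2: Select minimum -1 at index 1, swap -> [-2, -1, 9, 17, 16, 7]
Pass 3: Select minimum 7 at index 5, swap -> [-2, -1, 7, 17, 16, 9]
Pass 4: Select minimum 9 at index 5, swap -> [-2, -1, 7, 9, 16, 17]


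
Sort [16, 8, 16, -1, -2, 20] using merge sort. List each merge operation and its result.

Divide and conquer:
  Merge [8] + [16] -> [8, 16]
  Merge [16] + [8, 16] -> [8, 16, 16]
  Merge [-2] + [20] -> [-2, 20]
  Merge [-1] + [-2, 20] -> [-2, -1, 20]
  Merge [8, 16, 16] + [-2, -1, 20] -> [-2, -1, 8, 16, 16, 20]


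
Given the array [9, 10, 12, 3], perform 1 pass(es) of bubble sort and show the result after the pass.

After pass 1: [9, 10, 3, 12] (1 swaps)
Total swaps: 1


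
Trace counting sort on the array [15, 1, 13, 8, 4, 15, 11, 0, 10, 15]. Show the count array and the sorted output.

Count array: [1, 1, 0, 0, 1, 0, 0, 0, 1, 0, 1, 1, 0, 1, 0, 3]
(count[i] = number of elements equal to i)
Cumulative count: [1, 2, 2, 2, 3, 3, 3, 3, 4, 4, 5, 6, 6, 7, 7, 10]
Sorted: [0, 1, 4, 8, 10, 11, 13, 15, 15, 15]


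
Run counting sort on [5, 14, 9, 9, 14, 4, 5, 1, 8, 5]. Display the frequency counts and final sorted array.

Count array: [0, 1, 0, 0, 1, 3, 0, 0, 1, 2, 0, 0, 0, 0, 2]
(count[i] = number of elements equal to i)
Cumulative count: [0, 1, 1, 1, 2, 5, 5, 5, 6, 8, 8, 8, 8, 8, 10]
Sorted: [1, 4, 5, 5, 5, 8, 9, 9, 14, 14]


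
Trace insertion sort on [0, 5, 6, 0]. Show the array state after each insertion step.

First element 0 is already 'sorted'
Insert 5: shifted 0 elements -> [0, 5, 6, 0]
Insert 6: shifted 0 elements -> [0, 5, 6, 0]
Insert 0: shifted 2 elements -> [0, 0, 5, 6]


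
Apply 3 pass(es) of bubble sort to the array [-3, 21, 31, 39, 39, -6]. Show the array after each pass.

After pass 1: [-3, 21, 31, 39, -6, 39] (1 swaps)
After pass 2: [-3, 21, 31, -6, 39, 39] (1 swaps)
After pass 3: [-3, 21, -6, 31, 39, 39] (1 swaps)
Total swaps: 3


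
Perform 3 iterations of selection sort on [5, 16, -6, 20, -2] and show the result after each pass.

Pass 1: Select minimum -6 at index 2, swap -> [-6, 16, 5, 20, -2]
Pass 2: Select minimum -2 at index 4, swap -> [-6, -2, 5, 20, 16]
Pass 3: Select minimum 5 at index 2, swap -> [-6, -2, 5, 20, 16]


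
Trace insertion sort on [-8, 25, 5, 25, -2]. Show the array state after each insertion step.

First element -8 is already 'sorted'
Insert 25: shifted 0 elements -> [-8, 25, 5, 25, -2]
Insert 5: shifted 1 elements -> [-8, 5, 25, 25, -2]
Insert 25: shifted 0 elements -> [-8, 5, 25, 25, -2]
Insert -2: shifted 3 elements -> [-8, -2, 5, 25, 25]


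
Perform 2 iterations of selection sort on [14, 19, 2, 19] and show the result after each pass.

Pass 1: Select minimum 2 at index 2, swap -> [2, 19, 14, 19]
Pass 2: Select minimum 14 at index 2, swap -> [2, 14, 19, 19]


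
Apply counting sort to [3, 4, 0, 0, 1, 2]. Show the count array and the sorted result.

Count array: [2, 1, 1, 1, 1]
(count[i] = number of elements equal to i)
Cumulative count: [2, 3, 4, 5, 6]
Sorted: [0, 0, 1, 2, 3, 4]


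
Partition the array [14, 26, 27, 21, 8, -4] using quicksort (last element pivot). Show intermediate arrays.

Partition 1: pivot=-4 at index 0 -> [-4, 26, 27, 21, 8, 14]
Partition 2: pivot=14 at index 2 -> [-4, 8, 14, 21, 26, 27]
Partition 3: pivot=27 at index 5 -> [-4, 8, 14, 21, 26, 27]
Partition 4: pivot=26 at index 4 -> [-4, 8, 14, 21, 26, 27]


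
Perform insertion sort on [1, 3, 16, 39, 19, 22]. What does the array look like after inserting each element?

First element 1 is already 'sorted'
Insert 3: shifted 0 elements -> [1, 3, 16, 39, 19, 22]
Insert 16: shifted 0 elements -> [1, 3, 16, 39, 19, 22]
Insert 39: shifted 0 elements -> [1, 3, 16, 39, 19, 22]
Insert 19: shifted 1 elements -> [1, 3, 16, 19, 39, 22]
Insert 22: shifted 1 elements -> [1, 3, 16, 19, 22, 39]


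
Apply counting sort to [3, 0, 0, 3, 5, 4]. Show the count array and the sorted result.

Count array: [2, 0, 0, 2, 1, 1]
(count[i] = number of elements equal to i)
Cumulative count: [2, 2, 2, 4, 5, 6]
Sorted: [0, 0, 3, 3, 4, 5]


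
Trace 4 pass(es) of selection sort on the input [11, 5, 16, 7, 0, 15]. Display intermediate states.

Pass 1: Select minimum 0 at index 4, swap -> [0, 5, 16, 7, 11, 15]
Pass 2: Select minimum 5 at index 1, swap -> [0, 5, 16, 7, 11, 15]
Pass 3: Select minimum 7 at index 3, swap -> [0, 5, 7, 16, 11, 15]
Pass 4: Select minimum 11 at index 4, swap -> [0, 5, 7, 11, 16, 15]


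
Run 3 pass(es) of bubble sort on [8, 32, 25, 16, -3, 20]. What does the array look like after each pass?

After pass 1: [8, 25, 16, -3, 20, 32] (4 swaps)
After pass 2: [8, 16, -3, 20, 25, 32] (3 swaps)
After pass 3: [8, -3, 16, 20, 25, 32] (1 swaps)
Total swaps: 8


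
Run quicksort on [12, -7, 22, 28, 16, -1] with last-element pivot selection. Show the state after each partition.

Partition 1: pivot=-1 at index 1 -> [-7, -1, 22, 28, 16, 12]
Partition 2: pivot=12 at index 2 -> [-7, -1, 12, 28, 16, 22]
Partition 3: pivot=22 at index 4 -> [-7, -1, 12, 16, 22, 28]


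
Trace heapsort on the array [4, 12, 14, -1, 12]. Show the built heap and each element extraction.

Build heap: [14, 12, 4, -1, 12]
Extract 14: [12, 12, 4, -1, 14]
Extract 12: [12, -1, 4, 12, 14]
Extract 12: [4, -1, 12, 12, 14]
Extract 4: [-1, 4, 12, 12, 14]


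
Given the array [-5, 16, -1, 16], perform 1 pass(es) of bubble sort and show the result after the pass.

After pass 1: [-5, -1, 16, 16] (1 swaps)
Total swaps: 1


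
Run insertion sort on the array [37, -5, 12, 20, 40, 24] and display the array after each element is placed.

First element 37 is already 'sorted'
Insert -5: shifted 1 elements -> [-5, 37, 12, 20, 40, 24]
Insert 12: shifted 1 elements -> [-5, 12, 37, 20, 40, 24]
Insert 20: shifted 1 elements -> [-5, 12, 20, 37, 40, 24]
Insert 40: shifted 0 elements -> [-5, 12, 20, 37, 40, 24]
Insert 24: shifted 2 elements -> [-5, 12, 20, 24, 37, 40]


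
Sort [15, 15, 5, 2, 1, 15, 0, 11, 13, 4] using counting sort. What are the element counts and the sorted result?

Count array: [1, 1, 1, 0, 1, 1, 0, 0, 0, 0, 0, 1, 0, 1, 0, 3]
(count[i] = number of elements equal to i)
Cumulative count: [1, 2, 3, 3, 4, 5, 5, 5, 5, 5, 5, 6, 6, 7, 7, 10]
Sorted: [0, 1, 2, 4, 5, 11, 13, 15, 15, 15]


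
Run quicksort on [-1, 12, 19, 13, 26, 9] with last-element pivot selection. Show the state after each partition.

Partition 1: pivot=9 at index 1 -> [-1, 9, 19, 13, 26, 12]
Partition 2: pivot=12 at index 2 -> [-1, 9, 12, 13, 26, 19]
Partition 3: pivot=19 at index 4 -> [-1, 9, 12, 13, 19, 26]


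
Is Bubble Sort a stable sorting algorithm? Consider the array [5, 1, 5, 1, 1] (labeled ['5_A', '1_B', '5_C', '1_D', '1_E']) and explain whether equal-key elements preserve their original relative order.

Trace Bubble Sort on the labeled array (the key is the number; the letter only tracks identity):
  After pass 1: [1_B, 5_A, 1_D, 1_E, 5_C]
  After pass 2: [1_B, 1_D, 1_E, 5_A, 5_C]
  After pass 3: [1_B, 1_D, 1_E, 5_A, 5_C] (no swaps, done)
Final order: [1_B, 1_D, 1_E, 5_A, 5_C]
Equal keys:
  value 1: originally 1_B, 1_D, 1_E; after sorting 1_B, 1_D, 1_E -> order preserved
  value 5: originally 5_A, 5_C; after sorting 5_A, 5_C -> order preserved
All equal keys kept their original relative order. Bubble Sort is stable: it only swaps adjacent elements when the left one is strictly greater, so equal keys never move past each other.
Answer: Stable


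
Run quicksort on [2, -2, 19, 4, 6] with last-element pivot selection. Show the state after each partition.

Partition 1: pivot=6 at index 3 -> [2, -2, 4, 6, 19]
Partition 2: pivot=4 at index 2 -> [2, -2, 4, 6, 19]
Partition 3: pivot=-2 at index 0 -> [-2, 2, 4, 6, 19]


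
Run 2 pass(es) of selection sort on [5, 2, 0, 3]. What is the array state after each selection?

Pass 1: Select minimum 0 at index 2, swap -> [0, 2, 5, 3]
Pass 2: Select minimum 2 at index 1, swap -> [0, 2, 5, 3]


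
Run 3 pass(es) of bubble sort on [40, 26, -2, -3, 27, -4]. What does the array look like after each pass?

After pass 1: [26, -2, -3, 27, -4, 40] (5 swaps)
After pass 2: [-2, -3, 26, -4, 27, 40] (3 swaps)
After pass 3: [-3, -2, -4, 26, 27, 40] (2 swaps)
Total swaps: 10


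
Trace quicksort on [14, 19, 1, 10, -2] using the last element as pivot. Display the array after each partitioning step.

Partition 1: pivot=-2 at index 0 -> [-2, 19, 1, 10, 14]
Partition 2: pivot=14 at index 3 -> [-2, 1, 10, 14, 19]
Partition 3: pivot=10 at index 2 -> [-2, 1, 10, 14, 19]


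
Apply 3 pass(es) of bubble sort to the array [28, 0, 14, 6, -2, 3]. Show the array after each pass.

After pass 1: [0, 14, 6, -2, 3, 28] (5 swaps)
After pass 2: [0, 6, -2, 3, 14, 28] (3 swaps)
After pass 3: [0, -2, 3, 6, 14, 28] (2 swaps)
Total swaps: 10


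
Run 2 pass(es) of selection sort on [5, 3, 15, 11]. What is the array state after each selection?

Pass 1: Select minimum 3 at index 1, swap -> [3, 5, 15, 11]
Pass 2: Select minimum 5 at index 1, swap -> [3, 5, 15, 11]


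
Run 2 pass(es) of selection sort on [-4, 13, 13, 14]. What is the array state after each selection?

Pass 1: Select minimum -4 at index 0, swap -> [-4, 13, 13, 14]
Pass 2: Select minimum 13 at index 1, swap -> [-4, 13, 13, 14]


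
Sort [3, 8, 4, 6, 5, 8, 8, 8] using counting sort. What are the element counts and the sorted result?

Count array: [0, 0, 0, 1, 1, 1, 1, 0, 4]
(count[i] = number of elements equal to i)
Cumulative count: [0, 0, 0, 1, 2, 3, 4, 4, 8]
Sorted: [3, 4, 5, 6, 8, 8, 8, 8]


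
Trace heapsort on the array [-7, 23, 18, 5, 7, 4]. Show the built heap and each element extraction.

Build heap: [23, 7, 18, 5, -7, 4]
Extract 23: [18, 7, 4, 5, -7, 23]
Extract 18: [7, 5, 4, -7, 18, 23]
Extract 7: [5, -7, 4, 7, 18, 23]
Extract 5: [4, -7, 5, 7, 18, 23]
Extract 4: [-7, 4, 5, 7, 18, 23]


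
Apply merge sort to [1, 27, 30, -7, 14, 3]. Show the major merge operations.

Divide and conquer:
  Merge [27] + [30] -> [27, 30]
  Merge [1] + [27, 30] -> [1, 27, 30]
  Merge [14] + [3] -> [3, 14]
  Merge [-7] + [3, 14] -> [-7, 3, 14]
  Merge [1, 27, 30] + [-7, 3, 14] -> [-7, 1, 3, 14, 27, 30]


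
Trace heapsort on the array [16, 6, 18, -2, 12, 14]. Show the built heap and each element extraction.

Build heap: [18, 12, 16, -2, 6, 14]
Extract 18: [16, 12, 14, -2, 6, 18]
Extract 16: [14, 12, 6, -2, 16, 18]
Extract 14: [12, -2, 6, 14, 16, 18]
Extract 12: [6, -2, 12, 14, 16, 18]
Extract 6: [-2, 6, 12, 14, 16, 18]


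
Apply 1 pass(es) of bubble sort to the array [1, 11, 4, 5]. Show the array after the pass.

After pass 1: [1, 4, 5, 11] (2 swaps)
Total swaps: 2


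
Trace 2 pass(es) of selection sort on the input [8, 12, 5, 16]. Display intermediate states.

Pass 1: Select minimum 5 at index 2, swap -> [5, 12, 8, 16]
Pass 2: Select minimum 8 at index 2, swap -> [5, 8, 12, 16]


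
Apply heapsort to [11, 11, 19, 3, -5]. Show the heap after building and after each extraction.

Build heap: [19, 11, 11, 3, -5]
Extract 19: [11, 3, 11, -5, 19]
Extract 11: [11, 3, -5, 11, 19]
Extract 11: [3, -5, 11, 11, 19]
Extract 3: [-5, 3, 11, 11, 19]


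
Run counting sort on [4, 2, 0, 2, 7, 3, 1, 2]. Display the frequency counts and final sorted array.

Count array: [1, 1, 3, 1, 1, 0, 0, 1]
(count[i] = number of elements equal to i)
Cumulative count: [1, 2, 5, 6, 7, 7, 7, 8]
Sorted: [0, 1, 2, 2, 2, 3, 4, 7]


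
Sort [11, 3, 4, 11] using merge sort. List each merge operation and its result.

Divide and conquer:
  Merge [11] + [3] -> [3, 11]
  Merge [4] + [11] -> [4, 11]
  Merge [3, 11] + [4, 11] -> [3, 4, 11, 11]


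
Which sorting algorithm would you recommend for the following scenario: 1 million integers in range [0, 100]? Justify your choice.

Best choice: Counting sort
Reason: O(n + k) where k=100 is small; linear time beats O(n log n)


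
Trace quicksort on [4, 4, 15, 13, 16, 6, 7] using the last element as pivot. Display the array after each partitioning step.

Partition 1: pivot=7 at index 3 -> [4, 4, 6, 7, 16, 15, 13]
Partition 2: pivot=6 at index 2 -> [4, 4, 6, 7, 16, 15, 13]
Partition 3: pivot=4 at index 1 -> [4, 4, 6, 7, 16, 15, 13]
Partition 4: pivot=13 at index 4 -> [4, 4, 6, 7, 13, 15, 16]
Partition 5: pivot=16 at index 6 -> [4, 4, 6, 7, 13, 15, 16]


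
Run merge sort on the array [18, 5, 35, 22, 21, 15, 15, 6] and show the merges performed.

Divide and conquer:
  Merge [18] + [5] -> [5, 18]
  Merge [35] + [22] -> [22, 35]
  Merge [5, 18] + [22, 35] -> [5, 18, 22, 35]
  Merge [21] + [15] -> [15, 21]
  Merge [15] + [6] -> [6, 15]
  Merge [15, 21] + [6, 15] -> [6, 15, 15, 21]
  Merge [5, 18, 22, 35] + [6, 15, 15, 21] -> [5, 6, 15, 15, 18, 21, 22, 35]


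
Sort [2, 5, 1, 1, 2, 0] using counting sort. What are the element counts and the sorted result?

Count array: [1, 2, 2, 0, 0, 1]
(count[i] = number of elements equal to i)
Cumulative count: [1, 3, 5, 5, 5, 6]
Sorted: [0, 1, 1, 2, 2, 5]


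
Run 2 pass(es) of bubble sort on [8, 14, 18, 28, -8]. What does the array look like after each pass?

After pass 1: [8, 14, 18, -8, 28] (1 swaps)
After pass 2: [8, 14, -8, 18, 28] (1 swaps)
Total swaps: 2


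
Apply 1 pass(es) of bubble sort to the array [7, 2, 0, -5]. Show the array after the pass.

After pass 1: [2, 0, -5, 7] (3 swaps)
Total swaps: 3


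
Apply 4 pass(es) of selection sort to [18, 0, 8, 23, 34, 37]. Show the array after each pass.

Pass 1: Select minimum 0 at index 1, swap -> [0, 18, 8, 23, 34, 37]
Pass 2: Select minimum 8 at index 2, swap -> [0, 8, 18, 23, 34, 37]
Pass 3: Select minimum 18 at index 2, swap -> [0, 8, 18, 23, 34, 37]
Pass 4: Select minimum 23 at index 3, swap -> [0, 8, 18, 23, 34, 37]


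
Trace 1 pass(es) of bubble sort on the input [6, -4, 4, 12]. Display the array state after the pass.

After pass 1: [-4, 4, 6, 12] (2 swaps)
Total swaps: 2


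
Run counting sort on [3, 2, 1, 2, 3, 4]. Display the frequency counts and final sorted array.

Count array: [0, 1, 2, 2, 1]
(count[i] = number of elements equal to i)
Cumulative count: [0, 1, 3, 5, 6]
Sorted: [1, 2, 2, 3, 3, 4]


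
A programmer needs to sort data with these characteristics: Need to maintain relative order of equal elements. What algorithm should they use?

Best choice: Merge sort or Insertion sort
Reason: Both are stable; quicksort and heapsort are not stable


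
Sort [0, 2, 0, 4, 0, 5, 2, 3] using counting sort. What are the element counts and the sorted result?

Count array: [3, 0, 2, 1, 1, 1]
(count[i] = number of elements equal to i)
Cumulative count: [3, 3, 5, 6, 7, 8]
Sorted: [0, 0, 0, 2, 2, 3, 4, 5]


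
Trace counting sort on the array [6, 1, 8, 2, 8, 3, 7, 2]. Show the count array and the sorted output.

Count array: [0, 1, 2, 1, 0, 0, 1, 1, 2]
(count[i] = number of elements equal to i)
Cumulative count: [0, 1, 3, 4, 4, 4, 5, 6, 8]
Sorted: [1, 2, 2, 3, 6, 7, 8, 8]


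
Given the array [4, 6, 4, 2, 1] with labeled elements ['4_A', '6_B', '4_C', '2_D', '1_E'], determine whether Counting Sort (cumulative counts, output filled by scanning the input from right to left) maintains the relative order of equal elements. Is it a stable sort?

Trace Counting Sort on the labeled array (the key is the number; the letter only tracks identity):
  Counts for values 0..6: [0, 1, 1, 0, 2, 0, 1]
  Cumulative counts: [0, 1, 2, 2, 4, 4, 5]
  Scan right to left: place 1_E at output index 0
  Scan right to left: place 2_D at output index 1
  Scan right to left: place 4_C at output index 3
  Scan right to left: place 6_B at output index 4
  Scan right to left: place 4_A at output index 2
  Output: [1_E, 2_D, 4_A, 4_C, 6_B]
Equal keys:
  value 4: originally 4_A, 4_C; after sorting 4_A, 4_C -> order preserved
All equal keys kept their original relative order. Counting Sort is stable: scanning the input right to left with decreasing cumulative counts places later duplicates at later output positions.
Answer: Stable


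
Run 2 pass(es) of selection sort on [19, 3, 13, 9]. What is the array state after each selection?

Pass 1: Select minimum 3 at index 1, swap -> [3, 19, 13, 9]
Pass 2: Select minimum 9 at index 3, swap -> [3, 9, 13, 19]


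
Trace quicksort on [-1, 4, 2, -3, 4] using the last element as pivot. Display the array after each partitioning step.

Partition 1: pivot=4 at index 4 -> [-1, 4, 2, -3, 4]
Partition 2: pivot=-3 at index 0 -> [-3, 4, 2, -1, 4]
Partition 3: pivot=-1 at index 1 -> [-3, -1, 2, 4, 4]
Partition 4: pivot=4 at index 3 -> [-3, -1, 2, 4, 4]


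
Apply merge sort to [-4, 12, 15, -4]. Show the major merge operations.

Divide and conquer:
  Merge [-4] + [12] -> [-4, 12]
  Merge [15] + [-4] -> [-4, 15]
  Merge [-4, 12] + [-4, 15] -> [-4, -4, 12, 15]


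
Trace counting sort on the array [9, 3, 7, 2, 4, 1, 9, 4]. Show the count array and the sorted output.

Count array: [0, 1, 1, 1, 2, 0, 0, 1, 0, 2]
(count[i] = number of elements equal to i)
Cumulative count: [0, 1, 2, 3, 5, 5, 5, 6, 6, 8]
Sorted: [1, 2, 3, 4, 4, 7, 9, 9]


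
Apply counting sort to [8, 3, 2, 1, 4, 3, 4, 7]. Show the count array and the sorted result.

Count array: [0, 1, 1, 2, 2, 0, 0, 1, 1]
(count[i] = number of elements equal to i)
Cumulative count: [0, 1, 2, 4, 6, 6, 6, 7, 8]
Sorted: [1, 2, 3, 3, 4, 4, 7, 8]


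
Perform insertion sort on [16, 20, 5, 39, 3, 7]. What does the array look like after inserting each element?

First element 16 is already 'sorted'
Insert 20: shifted 0 elements -> [16, 20, 5, 39, 3, 7]
Insert 5: shifted 2 elements -> [5, 16, 20, 39, 3, 7]
Insert 39: shifted 0 elements -> [5, 16, 20, 39, 3, 7]
Insert 3: shifted 4 elements -> [3, 5, 16, 20, 39, 7]
Insert 7: shifted 3 elements -> [3, 5, 7, 16, 20, 39]


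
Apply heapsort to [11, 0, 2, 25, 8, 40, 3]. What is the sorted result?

Build heap: [40, 25, 11, 0, 8, 2, 3]
Extract 40: [25, 8, 11, 0, 3, 2, 40]
Extract 25: [11, 8, 2, 0, 3, 25, 40]
Extract 11: [8, 3, 2, 0, 11, 25, 40]
Extract 8: [3, 0, 2, 8, 11, 25, 40]
Extract 3: [2, 0, 3, 8, 11, 25, 40]
Extract 2: [0, 2, 3, 8, 11, 25, 40]


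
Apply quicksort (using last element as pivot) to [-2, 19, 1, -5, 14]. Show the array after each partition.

Partition 1: pivot=14 at index 3 -> [-2, 1, -5, 14, 19]
Partition 2: pivot=-5 at index 0 -> [-5, 1, -2, 14, 19]
Partition 3: pivot=-2 at index 1 -> [-5, -2, 1, 14, 19]


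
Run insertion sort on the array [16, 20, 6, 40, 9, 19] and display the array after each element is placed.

First element 16 is already 'sorted'
Insert 20: shifted 0 elements -> [16, 20, 6, 40, 9, 19]
Insert 6: shifted 2 elements -> [6, 16, 20, 40, 9, 19]
Insert 40: shifted 0 elements -> [6, 16, 20, 40, 9, 19]
Insert 9: shifted 3 elements -> [6, 9, 16, 20, 40, 19]
Insert 19: shifted 2 elements -> [6, 9, 16, 19, 20, 40]


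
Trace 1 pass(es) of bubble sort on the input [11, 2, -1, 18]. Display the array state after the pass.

After pass 1: [2, -1, 11, 18] (2 swaps)
Total swaps: 2


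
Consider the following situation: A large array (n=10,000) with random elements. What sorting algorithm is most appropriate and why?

Best choice: Quicksort or Mergesort
Reason: Both have O(n log n) average case; quicksort has lower constant factors


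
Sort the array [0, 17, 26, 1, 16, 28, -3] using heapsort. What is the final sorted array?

Build heap: [28, 17, 26, 1, 16, 0, -3]
Extract 28: [26, 17, 0, 1, 16, -3, 28]
Extract 26: [17, 16, 0, 1, -3, 26, 28]
Extract 17: [16, 1, 0, -3, 17, 26, 28]
Extract 16: [1, -3, 0, 16, 17, 26, 28]
Extract 1: [0, -3, 1, 16, 17, 26, 28]
Extract 0: [-3, 0, 1, 16, 17, 26, 28]


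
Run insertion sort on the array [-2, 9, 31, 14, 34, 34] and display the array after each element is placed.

First element -2 is already 'sorted'
Insert 9: shifted 0 elements -> [-2, 9, 31, 14, 34, 34]
Insert 31: shifted 0 elements -> [-2, 9, 31, 14, 34, 34]
Insert 14: shifted 1 elements -> [-2, 9, 14, 31, 34, 34]
Insert 34: shifted 0 elements -> [-2, 9, 14, 31, 34, 34]
Insert 34: shifted 0 elements -> [-2, 9, 14, 31, 34, 34]


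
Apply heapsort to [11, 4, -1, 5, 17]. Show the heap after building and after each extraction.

Build heap: [17, 11, -1, 5, 4]
Extract 17: [11, 5, -1, 4, 17]
Extract 11: [5, 4, -1, 11, 17]
Extract 5: [4, -1, 5, 11, 17]
Extract 4: [-1, 4, 5, 11, 17]


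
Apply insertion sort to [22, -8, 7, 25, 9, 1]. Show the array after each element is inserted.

First element 22 is already 'sorted'
Insert -8: shifted 1 elements -> [-8, 22, 7, 25, 9, 1]
Insert 7: shifted 1 elements -> [-8, 7, 22, 25, 9, 1]
Insert 25: shifted 0 elements -> [-8, 7, 22, 25, 9, 1]
Insert 9: shifted 2 elements -> [-8, 7, 9, 22, 25, 1]
Insert 1: shifted 4 elements -> [-8, 1, 7, 9, 22, 25]


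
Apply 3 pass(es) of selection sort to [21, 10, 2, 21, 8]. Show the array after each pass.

Pass 1: Select minimum 2 at index 2, swap -> [2, 10, 21, 21, 8]
Pass 2: Select minimum 8 at index 4, swap -> [2, 8, 21, 21, 10]
Pass 3: Select minimum 10 at index 4, swap -> [2, 8, 10, 21, 21]


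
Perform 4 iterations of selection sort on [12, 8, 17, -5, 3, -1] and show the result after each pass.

Pass 1: Select minimum -5 at index 3, swap -> [-5, 8, 17, 12, 3, -1]
Pass 2: Select minimum -1 at index 5, swap -> [-5, -1, 17, 12, 3, 8]
Pass 3: Select minimum 3 at index 4, swap -> [-5, -1, 3, 12, 17, 8]
Pass 4: Select minimum 8 at index 5, swap -> [-5, -1, 3, 8, 17, 12]


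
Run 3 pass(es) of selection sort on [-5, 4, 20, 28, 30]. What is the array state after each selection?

Pass 1: Select minimum -5 at index 0, swap -> [-5, 4, 20, 28, 30]
Pass 2: Select minimum 4 at index 1, swap -> [-5, 4, 20, 28, 30]
Pass 3: Select minimum 20 at index 2, swap -> [-5, 4, 20, 28, 30]


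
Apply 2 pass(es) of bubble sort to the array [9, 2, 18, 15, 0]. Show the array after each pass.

After pass 1: [2, 9, 15, 0, 18] (3 swaps)
After pass 2: [2, 9, 0, 15, 18] (1 swaps)
Total swaps: 4


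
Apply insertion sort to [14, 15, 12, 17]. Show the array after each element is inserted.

First element 14 is already 'sorted'
Insert 15: shifted 0 elements -> [14, 15, 12, 17]
Insert 12: shifted 2 elements -> [12, 14, 15, 17]
Insert 17: shifted 0 elements -> [12, 14, 15, 17]


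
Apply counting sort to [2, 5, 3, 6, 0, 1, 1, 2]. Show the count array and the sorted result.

Count array: [1, 2, 2, 1, 0, 1, 1]
(count[i] = number of elements equal to i)
Cumulative count: [1, 3, 5, 6, 6, 7, 8]
Sorted: [0, 1, 1, 2, 2, 3, 5, 6]


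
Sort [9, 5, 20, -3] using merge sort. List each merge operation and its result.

Divide and conquer:
  Merge [9] + [5] -> [5, 9]
  Merge [20] + [-3] -> [-3, 20]
  Merge [5, 9] + [-3, 20] -> [-3, 5, 9, 20]


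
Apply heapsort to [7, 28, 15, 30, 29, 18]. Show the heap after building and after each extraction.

Build heap: [30, 29, 18, 28, 7, 15]
Extract 30: [29, 28, 18, 15, 7, 30]
Extract 29: [28, 15, 18, 7, 29, 30]
Extract 28: [18, 15, 7, 28, 29, 30]
Extract 18: [15, 7, 18, 28, 29, 30]
Extract 15: [7, 15, 18, 28, 29, 30]


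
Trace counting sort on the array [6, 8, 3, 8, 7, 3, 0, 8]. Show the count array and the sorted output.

Count array: [1, 0, 0, 2, 0, 0, 1, 1, 3]
(count[i] = number of elements equal to i)
Cumulative count: [1, 1, 1, 3, 3, 3, 4, 5, 8]
Sorted: [0, 3, 3, 6, 7, 8, 8, 8]


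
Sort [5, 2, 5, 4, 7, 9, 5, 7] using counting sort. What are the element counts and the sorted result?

Count array: [0, 0, 1, 0, 1, 3, 0, 2, 0, 1]
(count[i] = number of elements equal to i)
Cumulative count: [0, 0, 1, 1, 2, 5, 5, 7, 7, 8]
Sorted: [2, 4, 5, 5, 5, 7, 7, 9]


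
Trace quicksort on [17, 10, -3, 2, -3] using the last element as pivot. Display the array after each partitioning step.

Partition 1: pivot=-3 at index 1 -> [-3, -3, 17, 2, 10]
Partition 2: pivot=10 at index 3 -> [-3, -3, 2, 10, 17]


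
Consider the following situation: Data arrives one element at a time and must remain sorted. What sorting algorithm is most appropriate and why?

Best choice: Insertion sort
Reason: Insertion sort naturally handles online/streaming input by inserting each new element into sorted position


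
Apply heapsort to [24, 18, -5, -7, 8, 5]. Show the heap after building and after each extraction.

Build heap: [24, 18, 5, -7, 8, -5]
Extract 24: [18, 8, 5, -7, -5, 24]
Extract 18: [8, -5, 5, -7, 18, 24]
Extract 8: [5, -5, -7, 8, 18, 24]
Extract 5: [-5, -7, 5, 8, 18, 24]
Extract -5: [-7, -5, 5, 8, 18, 24]


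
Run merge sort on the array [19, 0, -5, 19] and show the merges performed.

Divide and conquer:
  Merge [19] + [0] -> [0, 19]
  Merge [-5] + [19] -> [-5, 19]
  Merge [0, 19] + [-5, 19] -> [-5, 0, 19, 19]


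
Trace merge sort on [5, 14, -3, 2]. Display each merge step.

Divide and conquer:
  Merge [5] + [14] -> [5, 14]
  Merge [-3] + [2] -> [-3, 2]
  Merge [5, 14] + [-3, 2] -> [-3, 2, 5, 14]


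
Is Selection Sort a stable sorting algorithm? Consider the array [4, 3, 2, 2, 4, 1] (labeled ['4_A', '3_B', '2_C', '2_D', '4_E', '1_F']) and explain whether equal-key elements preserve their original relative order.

Trace Selection Sort on the labeled array (the key is the number; the letter only tracks identity):
  Pass 1: minimum of unsorted part is 1_F at index 5; swap it with 4_A at index 0 -> [1_F, 3_B, 2_C, 2_D, 4_E, 4_A]
  Pass 2: minimum of unsorted part is 2_C at index 2; swap it with 3_B at index 1 -> [1_F, 2_C, 3_B, 2_D, 4_E, 4_A]
  Pass 3: minimum of unsorted part is 2_D at index 3; swap it with 3_B at index 2 -> [1_F, 2_C, 2_D, 3_B, 4_E, 4_A]
  Pass 4: minimum 3_B is already at index 3; no swap -> [1_F, 2_C, 2_D, 3_B, 4_E, 4_A]
  Pass 5: minimum 4_E is already at index 4; no swap -> [1_F, 2_C, 2_D, 3_B, 4_E, 4_A]
Final order: [1_F, 2_C, 2_D, 3_B, 4_E, 4_A]
Equal keys:
  value 2: originally 2_C, 2_D; after sorting 2_C, 2_D -> order preserved
  value 4: originally 4_A, 4_E; after sorting 4_E, 4_A -> order changed
Equal keys were reordered, so Selection Sort is not stable: the long-range swap that moves the minimum into place can carry an element past an equal key. (One such input is enough; an unstable sort may happen to preserve order on other inputs, but it gives no guarantee.)
Answer: Not stable


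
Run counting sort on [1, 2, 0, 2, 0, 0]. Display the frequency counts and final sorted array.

Count array: [3, 1, 2]
(count[i] = number of elements equal to i)
Cumulative count: [3, 4, 6]
Sorted: [0, 0, 0, 1, 2, 2]


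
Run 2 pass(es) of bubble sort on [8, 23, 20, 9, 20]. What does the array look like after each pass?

After pass 1: [8, 20, 9, 20, 23] (3 swaps)
After pass 2: [8, 9, 20, 20, 23] (1 swaps)
Total swaps: 4


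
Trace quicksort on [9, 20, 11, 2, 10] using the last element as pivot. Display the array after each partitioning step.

Partition 1: pivot=10 at index 2 -> [9, 2, 10, 20, 11]
Partition 2: pivot=2 at index 0 -> [2, 9, 10, 20, 11]
Partition 3: pivot=11 at index 3 -> [2, 9, 10, 11, 20]


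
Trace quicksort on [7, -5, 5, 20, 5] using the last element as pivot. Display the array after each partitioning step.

Partition 1: pivot=5 at index 2 -> [-5, 5, 5, 20, 7]
Partition 2: pivot=5 at index 1 -> [-5, 5, 5, 20, 7]
Partition 3: pivot=7 at index 3 -> [-5, 5, 5, 7, 20]


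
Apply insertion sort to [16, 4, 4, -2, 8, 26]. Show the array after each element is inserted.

First element 16 is already 'sorted'
Insert 4: shifted 1 elements -> [4, 16, 4, -2, 8, 26]
Insert 4: shifted 1 elements -> [4, 4, 16, -2, 8, 26]
Insert -2: shifted 3 elements -> [-2, 4, 4, 16, 8, 26]
Insert 8: shifted 1 elements -> [-2, 4, 4, 8, 16, 26]
Insert 26: shifted 0 elements -> [-2, 4, 4, 8, 16, 26]


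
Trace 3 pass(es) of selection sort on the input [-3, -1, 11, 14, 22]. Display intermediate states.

Pass 1: Select minimum -3 at index 0, swap -> [-3, -1, 11, 14, 22]
Pass 2: Select minimum -1 at index 1, swap -> [-3, -1, 11, 14, 22]
Pass 3: Select minimum 11 at index 2, swap -> [-3, -1, 11, 14, 22]


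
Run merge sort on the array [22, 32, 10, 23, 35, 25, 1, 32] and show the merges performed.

Divide and conquer:
  Merge [22] + [32] -> [22, 32]
  Merge [10] + [23] -> [10, 23]
  Merge [22, 32] + [10, 23] -> [10, 22, 23, 32]
  Merge [35] + [25] -> [25, 35]
  Merge [1] + [32] -> [1, 32]
  Merge [25, 35] + [1, 32] -> [1, 25, 32, 35]
  Merge [10, 22, 23, 32] + [1, 25, 32, 35] -> [1, 10, 22, 23, 25, 32, 32, 35]


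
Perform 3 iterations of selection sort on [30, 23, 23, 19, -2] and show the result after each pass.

Pass 1: Select minimum -2 at index 4, swap -> [-2, 23, 23, 19, 30]
Pass 2: Select minimum 19 at index 3, swap -> [-2, 19, 23, 23, 30]
Pass 3: Select minimum 23 at index 2, swap -> [-2, 19, 23, 23, 30]


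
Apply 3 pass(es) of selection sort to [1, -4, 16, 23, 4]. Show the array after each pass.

Pass 1: Select minimum -4 at index 1, swap -> [-4, 1, 16, 23, 4]
Pass 2: Select minimum 1 at index 1, swap -> [-4, 1, 16, 23, 4]
Pass 3: Select minimum 4 at index 4, swap -> [-4, 1, 4, 23, 16]


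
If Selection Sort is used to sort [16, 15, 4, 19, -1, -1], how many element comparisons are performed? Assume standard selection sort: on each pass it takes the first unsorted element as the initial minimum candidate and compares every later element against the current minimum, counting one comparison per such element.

Pass 1: scan indices 1..5 for the minimum = 5 comparison(s); min is -1, place at index 0 -> [-1, 15, 4, 19, 16, -1]
Pass 2: scan indices 2..5 for the minimum = 4 comparison(s); min is -1, place at index 1 -> [-1, -1, 4, 19, 16, 15]
Pass 3: scan indices 3..5 for the minimum = 3 comparison(s); min is 4, place at index 2 -> [-1, -1, 4, 19, 16, 15]
Pass 4: scan indices 4..5 for the minimum = 2 comparison(s); min is 15, place at index 3 -> [-1, -1, 4, 15, 16, 19]
Pass 5: scan indices 5..5 for the minimum = 1 comparison(s); min is 16, place at index 4 -> [-1, -1, 4, 15, 16, 19]
Selection sort always scans the whole unsorted suffix, so the count is (n-1) + (n-2) + ... + 1 = n(n-1)/2 = 6*5/2 = 15 regardless of the input order.
Total comparisons: 5 + 4 + 3 + 2 + 1 = 15


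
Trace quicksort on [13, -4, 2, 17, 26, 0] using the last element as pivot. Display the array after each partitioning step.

Partition 1: pivot=0 at index 1 -> [-4, 0, 2, 17, 26, 13]
Partition 2: pivot=13 at index 3 -> [-4, 0, 2, 13, 26, 17]
Partition 3: pivot=17 at index 4 -> [-4, 0, 2, 13, 17, 26]


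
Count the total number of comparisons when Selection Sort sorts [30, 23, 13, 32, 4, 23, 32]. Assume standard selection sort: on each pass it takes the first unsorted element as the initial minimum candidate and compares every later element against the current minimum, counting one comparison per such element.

Pass 1: scan indices 1..6 for the minimum = 6 comparison(s); min is 4, place at index 0 -> [4, 23, 13, 32, 30, 23, 32]
Pass 2: scan indices 2..6 for the minimum = 5 comparison(s); min is 13, place at index 1 -> [4, 13, 23, 32, 30, 23, 32]
Pass 3: scan indices 3..6 for the minimum = 4 comparison(s); min is 23, place at index 2 -> [4, 13, 23, 32, 30, 23, 32]
Pass 4: scan indices 4..6 for the minimum = 3 comparison(s); min is 23, place at index 3 -> [4, 13, 23, 23, 30, 32, 32]
Pass 5: scan indices 5..6 for the minimum = 2 comparison(s); min is 30, place at index 4 -> [4, 13, 23, 23, 30, 32, 32]
Pass 6: scan indices 6..6 for the minimum = 1 comparison(s); min is 32, place at index 5 -> [4, 13, 23, 23, 30, 32, 32]
Selection sort always scans the whole unsorted suffix, so the count is (n-1) + (n-2) + ... + 1 = n(n-1)/2 = 7*6/2 = 21 regardless of the input order.
Total comparisons: 6 + 5 + 4 + 3 + 2 + 1 = 21
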